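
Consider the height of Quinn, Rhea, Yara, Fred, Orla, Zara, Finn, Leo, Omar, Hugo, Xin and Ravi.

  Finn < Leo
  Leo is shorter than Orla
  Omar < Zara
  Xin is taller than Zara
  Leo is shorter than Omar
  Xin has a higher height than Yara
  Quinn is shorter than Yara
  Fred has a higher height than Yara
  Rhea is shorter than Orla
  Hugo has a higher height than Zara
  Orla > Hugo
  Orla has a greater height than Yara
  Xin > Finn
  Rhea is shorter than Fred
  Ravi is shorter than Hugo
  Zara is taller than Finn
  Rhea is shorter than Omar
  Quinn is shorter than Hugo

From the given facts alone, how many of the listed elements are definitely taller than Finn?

Directly above Finn: Leo, Zara, Xin.
One step further: Omar, Hugo, Orla (6 so far).
No other element is forced above Finn by the given relations, so the count is 6.

6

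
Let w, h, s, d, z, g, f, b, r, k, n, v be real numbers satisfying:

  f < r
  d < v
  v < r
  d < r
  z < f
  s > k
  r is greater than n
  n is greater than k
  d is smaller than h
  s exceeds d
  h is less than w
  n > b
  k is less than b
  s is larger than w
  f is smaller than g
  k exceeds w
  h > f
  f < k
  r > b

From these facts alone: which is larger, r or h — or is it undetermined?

The relevant relations are h < w; w < k; k < b; b < r.
Together: h < w < k < b < r.
So r is larger.

r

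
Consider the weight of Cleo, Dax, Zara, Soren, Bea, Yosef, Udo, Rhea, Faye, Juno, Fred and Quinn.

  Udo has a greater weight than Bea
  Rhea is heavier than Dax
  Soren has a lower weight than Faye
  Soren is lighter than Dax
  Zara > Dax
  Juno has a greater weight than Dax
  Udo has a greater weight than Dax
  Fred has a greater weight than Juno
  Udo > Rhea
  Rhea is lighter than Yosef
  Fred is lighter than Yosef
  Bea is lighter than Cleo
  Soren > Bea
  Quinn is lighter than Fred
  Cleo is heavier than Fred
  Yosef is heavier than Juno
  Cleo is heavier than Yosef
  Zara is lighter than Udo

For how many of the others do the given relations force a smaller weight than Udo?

5

The elements the relations force below Udo are Bea, Soren, Dax, Zara, Rhea — no chain reaches any other.
That is 5.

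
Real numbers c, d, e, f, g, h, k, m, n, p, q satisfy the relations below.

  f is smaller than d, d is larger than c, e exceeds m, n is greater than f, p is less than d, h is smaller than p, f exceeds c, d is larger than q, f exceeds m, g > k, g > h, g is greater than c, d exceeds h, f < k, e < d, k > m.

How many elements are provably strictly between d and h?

Chaining upward from h reaches: p, g.
Chaining downward from d reaches: p, c, m, f, e, q.
Strictly between h and d are those in both lists: p — 1 element.

1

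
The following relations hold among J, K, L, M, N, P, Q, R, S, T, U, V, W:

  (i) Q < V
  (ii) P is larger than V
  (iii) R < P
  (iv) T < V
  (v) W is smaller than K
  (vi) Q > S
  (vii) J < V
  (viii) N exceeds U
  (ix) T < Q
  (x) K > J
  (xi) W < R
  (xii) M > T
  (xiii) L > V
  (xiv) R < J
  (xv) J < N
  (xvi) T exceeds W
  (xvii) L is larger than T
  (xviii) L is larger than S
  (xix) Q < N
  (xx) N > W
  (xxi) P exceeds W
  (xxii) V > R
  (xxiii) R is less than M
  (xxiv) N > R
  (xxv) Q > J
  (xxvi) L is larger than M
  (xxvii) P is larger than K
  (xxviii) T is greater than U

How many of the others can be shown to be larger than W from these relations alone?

Directly above W: T, R, K, N, P.
One step further: J, M, Q, V, L (10 so far).
Nothing else is reachable above W; 10 in all.

10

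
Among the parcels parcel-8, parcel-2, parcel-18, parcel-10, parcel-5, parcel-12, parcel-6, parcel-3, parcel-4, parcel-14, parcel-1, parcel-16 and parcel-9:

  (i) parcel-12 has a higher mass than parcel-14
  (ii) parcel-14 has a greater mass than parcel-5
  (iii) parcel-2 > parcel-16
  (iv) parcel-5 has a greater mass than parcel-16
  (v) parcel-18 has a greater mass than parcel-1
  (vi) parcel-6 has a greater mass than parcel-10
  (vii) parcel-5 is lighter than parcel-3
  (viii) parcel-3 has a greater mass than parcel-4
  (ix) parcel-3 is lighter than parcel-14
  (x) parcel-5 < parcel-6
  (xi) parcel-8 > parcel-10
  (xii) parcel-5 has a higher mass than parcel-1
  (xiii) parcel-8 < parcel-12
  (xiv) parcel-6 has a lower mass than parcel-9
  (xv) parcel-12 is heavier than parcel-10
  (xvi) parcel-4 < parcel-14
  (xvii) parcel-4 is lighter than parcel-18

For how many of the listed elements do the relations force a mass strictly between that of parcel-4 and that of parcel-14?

The relations place parcel-4 below parcel-14. An element lies strictly between them when it is forced above parcel-4 and also forced below parcel-14.
Above parcel-4: {parcel-18, parcel-3, parcel-12}. Below parcel-14: {parcel-1, parcel-16, parcel-5, parcel-3}.
Intersection: {parcel-3} — 1.

1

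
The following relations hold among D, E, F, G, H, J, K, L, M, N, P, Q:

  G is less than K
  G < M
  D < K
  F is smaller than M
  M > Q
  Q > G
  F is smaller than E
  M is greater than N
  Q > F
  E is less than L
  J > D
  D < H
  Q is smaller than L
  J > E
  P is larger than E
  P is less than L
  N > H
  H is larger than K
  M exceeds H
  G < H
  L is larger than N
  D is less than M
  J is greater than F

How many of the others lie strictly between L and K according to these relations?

The relations place K below L. An element lies strictly between them when it is forced above K and also forced below L.
Above K: {H, N, M}. Below L: {F, G, D, E, P, Q, H, N}.
Intersection: {H, N} — 2.

2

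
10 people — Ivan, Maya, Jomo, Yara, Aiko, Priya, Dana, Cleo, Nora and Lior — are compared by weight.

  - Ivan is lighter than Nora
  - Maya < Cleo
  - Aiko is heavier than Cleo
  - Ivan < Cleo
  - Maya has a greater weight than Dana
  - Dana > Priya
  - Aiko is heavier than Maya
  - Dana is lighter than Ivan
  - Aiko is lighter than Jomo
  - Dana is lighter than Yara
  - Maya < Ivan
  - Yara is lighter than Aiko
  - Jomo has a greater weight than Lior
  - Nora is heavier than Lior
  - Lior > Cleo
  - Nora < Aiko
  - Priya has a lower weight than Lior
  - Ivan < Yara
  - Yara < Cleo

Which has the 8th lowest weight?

Nora

The consecutive relations fix a unique order: Priya < Dana < Maya < Ivan < Yara < Cleo < Lior < Nora < Aiko < Jomo.
The 8th smallest is Nora.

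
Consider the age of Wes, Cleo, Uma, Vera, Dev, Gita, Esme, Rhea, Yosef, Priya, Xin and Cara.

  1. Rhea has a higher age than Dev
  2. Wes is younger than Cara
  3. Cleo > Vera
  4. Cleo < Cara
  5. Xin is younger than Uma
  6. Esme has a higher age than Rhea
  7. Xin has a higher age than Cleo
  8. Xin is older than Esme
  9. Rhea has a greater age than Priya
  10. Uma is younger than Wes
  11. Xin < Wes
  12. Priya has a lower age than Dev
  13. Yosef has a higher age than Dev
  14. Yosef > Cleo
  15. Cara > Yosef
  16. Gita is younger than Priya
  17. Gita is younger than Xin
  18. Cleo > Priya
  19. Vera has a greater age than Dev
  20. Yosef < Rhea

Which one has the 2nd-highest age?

Wes

The consecutive relations fix a unique order: Gita < Priya < Dev < Vera < Cleo < Yosef < Rhea < Esme < Xin < Uma < Wes < Cara.
The 2nd largest is Wes.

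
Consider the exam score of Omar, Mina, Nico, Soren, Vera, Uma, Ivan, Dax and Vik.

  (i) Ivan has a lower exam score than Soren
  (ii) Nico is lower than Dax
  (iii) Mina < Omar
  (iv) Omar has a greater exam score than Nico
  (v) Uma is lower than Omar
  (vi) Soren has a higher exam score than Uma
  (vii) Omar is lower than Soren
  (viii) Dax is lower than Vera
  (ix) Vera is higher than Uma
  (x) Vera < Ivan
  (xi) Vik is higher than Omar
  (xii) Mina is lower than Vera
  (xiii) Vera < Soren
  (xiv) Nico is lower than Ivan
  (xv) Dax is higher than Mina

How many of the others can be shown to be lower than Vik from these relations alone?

4

Directly below Vik: Omar.
One step further: Mina, Uma, Nico (4 so far).
Nothing else is reachable below Vik; 4 in all.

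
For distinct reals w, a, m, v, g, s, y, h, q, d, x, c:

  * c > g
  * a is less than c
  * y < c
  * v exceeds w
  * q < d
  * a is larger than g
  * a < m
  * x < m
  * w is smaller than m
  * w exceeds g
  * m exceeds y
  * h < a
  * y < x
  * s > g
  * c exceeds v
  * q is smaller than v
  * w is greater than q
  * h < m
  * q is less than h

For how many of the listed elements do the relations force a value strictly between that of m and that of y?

The relations place y below m. An element lies strictly between them when it is forced above y and also forced below m.
Above y: {x, c}. Below m: {g, q, x, h, w, a}.
Intersection: {x} — 1.

1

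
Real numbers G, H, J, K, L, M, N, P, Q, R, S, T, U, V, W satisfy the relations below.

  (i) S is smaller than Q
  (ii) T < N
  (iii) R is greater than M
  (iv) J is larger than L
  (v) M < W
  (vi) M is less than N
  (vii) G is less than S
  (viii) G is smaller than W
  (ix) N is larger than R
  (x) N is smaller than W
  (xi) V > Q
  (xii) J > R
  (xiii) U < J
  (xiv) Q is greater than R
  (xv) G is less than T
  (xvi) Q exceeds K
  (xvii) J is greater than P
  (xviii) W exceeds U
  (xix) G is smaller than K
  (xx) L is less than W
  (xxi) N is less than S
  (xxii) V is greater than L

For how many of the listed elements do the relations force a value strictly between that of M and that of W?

The relations place M below W. An element lies strictly between them when it is forced above M and also forced below W.
Above M: {R, N, S, Q, J, V}. Below W: {R, G, U, T, N, L}.
Intersection: {R, N} — 2.

2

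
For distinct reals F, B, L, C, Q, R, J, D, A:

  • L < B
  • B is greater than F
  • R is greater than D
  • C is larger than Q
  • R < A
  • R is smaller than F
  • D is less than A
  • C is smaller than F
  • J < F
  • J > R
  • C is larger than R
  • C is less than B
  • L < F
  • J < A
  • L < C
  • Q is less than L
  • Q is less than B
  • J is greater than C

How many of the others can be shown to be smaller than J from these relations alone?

5

From J the given relations immediately reach R, C.
From those, D, Q, L — 5 in total.
No other element is forced below J by the given relations, so the count is 5.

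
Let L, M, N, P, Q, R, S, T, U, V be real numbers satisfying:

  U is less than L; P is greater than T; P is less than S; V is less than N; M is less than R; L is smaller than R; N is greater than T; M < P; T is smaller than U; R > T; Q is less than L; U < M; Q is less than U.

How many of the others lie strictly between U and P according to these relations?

Chaining upward from U reaches: L, M, R, S.
Chaining downward from P reaches: T, Q, M.
Strictly between U and P are those in both lists: M — 1 element.

1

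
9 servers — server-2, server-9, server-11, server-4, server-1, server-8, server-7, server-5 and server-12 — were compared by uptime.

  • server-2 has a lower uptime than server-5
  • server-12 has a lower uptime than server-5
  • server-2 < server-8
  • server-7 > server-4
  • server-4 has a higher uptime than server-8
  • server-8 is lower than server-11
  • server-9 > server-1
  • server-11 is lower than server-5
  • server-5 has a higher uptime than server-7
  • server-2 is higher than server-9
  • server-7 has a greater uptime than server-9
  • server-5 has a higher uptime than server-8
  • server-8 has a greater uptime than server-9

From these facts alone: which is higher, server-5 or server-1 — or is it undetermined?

Link the given pairs in sequence: server-1 < server-9; server-9 < server-2; server-2 < server-8; server-8 < server-4; server-4 < server-7; server-7 < server-5.
Chaining these gives server-1 < server-9 < server-2 < server-8 < server-4 < server-7 < server-5.
So server-5 is higher.

server-5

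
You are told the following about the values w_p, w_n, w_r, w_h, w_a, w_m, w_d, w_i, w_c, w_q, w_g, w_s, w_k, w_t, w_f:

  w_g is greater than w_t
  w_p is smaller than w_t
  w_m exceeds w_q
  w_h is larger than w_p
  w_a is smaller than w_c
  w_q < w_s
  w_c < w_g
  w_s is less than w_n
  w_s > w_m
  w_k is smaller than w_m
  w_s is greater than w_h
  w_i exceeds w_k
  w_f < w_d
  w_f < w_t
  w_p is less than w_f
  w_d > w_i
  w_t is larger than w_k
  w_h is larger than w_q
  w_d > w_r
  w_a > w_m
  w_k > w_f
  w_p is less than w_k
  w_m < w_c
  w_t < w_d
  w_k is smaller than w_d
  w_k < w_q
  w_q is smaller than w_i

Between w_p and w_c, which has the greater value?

w_c

w_p < w_k and w_k < w_q give w_p < w_q.
Then w_q < w_m extends the chain to w_m.
With w_m < w_a: w_p < w_k < w_q < w_m < w_a.
Then w_a < w_c extends the chain to w_c.
So w_p < w_c; w_c is the larger of the two.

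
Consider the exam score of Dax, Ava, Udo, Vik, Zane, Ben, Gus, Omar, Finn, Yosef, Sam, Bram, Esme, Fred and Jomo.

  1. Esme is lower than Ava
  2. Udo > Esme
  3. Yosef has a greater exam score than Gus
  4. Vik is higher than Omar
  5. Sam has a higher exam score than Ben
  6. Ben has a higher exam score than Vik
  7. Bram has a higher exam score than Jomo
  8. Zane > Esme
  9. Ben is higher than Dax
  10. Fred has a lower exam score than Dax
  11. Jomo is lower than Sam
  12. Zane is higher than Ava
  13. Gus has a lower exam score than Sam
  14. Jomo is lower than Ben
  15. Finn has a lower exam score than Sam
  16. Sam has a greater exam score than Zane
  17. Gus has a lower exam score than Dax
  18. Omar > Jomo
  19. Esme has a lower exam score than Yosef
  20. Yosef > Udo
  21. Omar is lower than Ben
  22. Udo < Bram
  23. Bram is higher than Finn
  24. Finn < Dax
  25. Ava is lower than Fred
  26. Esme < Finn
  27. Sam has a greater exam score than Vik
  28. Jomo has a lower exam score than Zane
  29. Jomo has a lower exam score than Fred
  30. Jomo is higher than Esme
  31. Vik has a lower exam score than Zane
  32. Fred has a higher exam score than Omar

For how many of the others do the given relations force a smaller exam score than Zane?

5

From Zane the given relations immediately reach Esme, Jomo, Ava, Vik.
From those, Omar — 5 in total.
No other element is forced below Zane by the given relations, so the count is 5.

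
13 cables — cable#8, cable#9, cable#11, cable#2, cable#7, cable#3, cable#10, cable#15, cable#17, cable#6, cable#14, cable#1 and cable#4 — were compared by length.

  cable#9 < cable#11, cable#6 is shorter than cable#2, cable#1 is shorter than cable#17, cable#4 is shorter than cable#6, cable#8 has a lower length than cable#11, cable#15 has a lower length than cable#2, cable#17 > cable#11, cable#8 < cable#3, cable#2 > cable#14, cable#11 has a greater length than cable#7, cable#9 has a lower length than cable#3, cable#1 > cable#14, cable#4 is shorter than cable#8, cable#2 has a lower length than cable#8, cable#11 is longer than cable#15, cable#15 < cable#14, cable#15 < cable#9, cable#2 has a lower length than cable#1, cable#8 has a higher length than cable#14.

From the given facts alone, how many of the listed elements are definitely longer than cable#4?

The elements the relations force above cable#4 are cable#6, cable#2, cable#8, cable#11, cable#1, cable#17, cable#3 — no chain reaches any other.
That is 7.

7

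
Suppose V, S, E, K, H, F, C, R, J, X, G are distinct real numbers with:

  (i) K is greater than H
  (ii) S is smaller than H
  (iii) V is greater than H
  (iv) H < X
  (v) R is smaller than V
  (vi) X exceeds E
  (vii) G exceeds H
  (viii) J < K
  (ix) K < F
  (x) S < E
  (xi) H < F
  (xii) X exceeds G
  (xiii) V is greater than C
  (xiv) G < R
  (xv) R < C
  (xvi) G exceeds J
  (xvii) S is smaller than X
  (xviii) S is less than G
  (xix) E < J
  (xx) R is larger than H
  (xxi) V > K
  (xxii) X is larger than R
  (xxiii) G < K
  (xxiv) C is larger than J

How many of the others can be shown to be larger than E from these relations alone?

8

Directly above E: J, X.
One step further: G, K, C (5 so far).
One step further: F, R, V (8 so far).
No other element is forced above E by the given relations, so the count is 8.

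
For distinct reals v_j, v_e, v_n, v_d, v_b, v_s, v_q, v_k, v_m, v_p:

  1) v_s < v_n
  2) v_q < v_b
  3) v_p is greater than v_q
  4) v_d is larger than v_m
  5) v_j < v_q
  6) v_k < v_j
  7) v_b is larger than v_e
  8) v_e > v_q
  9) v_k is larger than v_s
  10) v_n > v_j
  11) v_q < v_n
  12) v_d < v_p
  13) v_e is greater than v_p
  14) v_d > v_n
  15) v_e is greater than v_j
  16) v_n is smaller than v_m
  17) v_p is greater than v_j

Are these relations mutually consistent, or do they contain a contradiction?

consistent

Every relation is compatible with v_s < v_k < v_j < v_q < v_n < v_m < v_d < v_p < v_e < v_b; the set is consistent.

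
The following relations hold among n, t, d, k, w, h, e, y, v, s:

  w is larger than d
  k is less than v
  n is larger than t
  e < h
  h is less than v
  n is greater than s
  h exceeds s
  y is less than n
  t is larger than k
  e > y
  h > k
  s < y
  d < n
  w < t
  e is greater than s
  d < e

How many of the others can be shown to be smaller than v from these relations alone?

The elements the relations force below v are s, d, y, k, e, h — no chain reaches any other.
That is 6.

6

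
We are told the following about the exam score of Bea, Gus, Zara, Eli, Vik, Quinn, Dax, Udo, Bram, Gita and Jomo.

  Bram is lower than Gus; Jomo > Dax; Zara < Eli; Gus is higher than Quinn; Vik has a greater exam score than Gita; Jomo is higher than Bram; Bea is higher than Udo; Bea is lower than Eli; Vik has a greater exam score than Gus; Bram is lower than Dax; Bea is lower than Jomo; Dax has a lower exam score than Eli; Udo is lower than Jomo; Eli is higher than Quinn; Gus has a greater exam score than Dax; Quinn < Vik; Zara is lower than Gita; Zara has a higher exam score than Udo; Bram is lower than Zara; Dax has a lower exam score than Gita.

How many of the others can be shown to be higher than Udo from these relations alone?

Directly above Udo: Bea, Zara, Jomo.
One step further: Gita, Eli (5 so far).
One step further: Vik (6 so far).
Nothing else is reachable above Udo; 6 in all.

6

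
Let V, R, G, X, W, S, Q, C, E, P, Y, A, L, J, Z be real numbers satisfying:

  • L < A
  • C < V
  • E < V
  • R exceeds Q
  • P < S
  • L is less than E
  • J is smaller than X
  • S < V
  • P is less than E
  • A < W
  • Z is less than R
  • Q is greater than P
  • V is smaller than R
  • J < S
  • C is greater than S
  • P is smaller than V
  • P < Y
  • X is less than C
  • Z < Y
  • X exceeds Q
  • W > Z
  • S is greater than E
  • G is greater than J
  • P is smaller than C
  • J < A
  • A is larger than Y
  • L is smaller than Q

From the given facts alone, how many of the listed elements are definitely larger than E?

4

Directly above E: S, V.
One step further: C, R (4 so far).
Nothing else is reachable above E; 4 in all.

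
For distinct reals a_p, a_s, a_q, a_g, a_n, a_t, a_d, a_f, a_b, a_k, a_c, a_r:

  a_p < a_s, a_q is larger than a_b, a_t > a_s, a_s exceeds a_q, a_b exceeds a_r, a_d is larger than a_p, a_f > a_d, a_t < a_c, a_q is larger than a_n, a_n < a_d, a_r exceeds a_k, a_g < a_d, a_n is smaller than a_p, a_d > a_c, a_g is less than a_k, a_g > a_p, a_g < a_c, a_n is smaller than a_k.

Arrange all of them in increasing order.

Each adjacent pair is fixed by a given relation: a_n < a_p; a_p < a_g; a_g < a_k; a_k < a_r; a_r < a_b; a_b < a_q; a_q < a_s; a_s < a_t; a_t < a_c; a_c < a_d; a_d < a_f. Chaining them end to end gives the full order.

a_n < a_p < a_g < a_k < a_r < a_b < a_q < a_s < a_t < a_c < a_d < a_f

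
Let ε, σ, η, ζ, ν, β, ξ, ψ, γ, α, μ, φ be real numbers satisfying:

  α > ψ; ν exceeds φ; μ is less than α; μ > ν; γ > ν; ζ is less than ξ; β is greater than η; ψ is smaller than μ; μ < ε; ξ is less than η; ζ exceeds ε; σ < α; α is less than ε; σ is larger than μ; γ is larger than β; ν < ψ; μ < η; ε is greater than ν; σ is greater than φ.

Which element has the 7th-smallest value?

Piecing the relations together gives one ordering: φ < ν < ψ < μ < σ < α < ε < ζ < ξ < η < β < γ.
Counting 7 from the smallest end gives ε.

ε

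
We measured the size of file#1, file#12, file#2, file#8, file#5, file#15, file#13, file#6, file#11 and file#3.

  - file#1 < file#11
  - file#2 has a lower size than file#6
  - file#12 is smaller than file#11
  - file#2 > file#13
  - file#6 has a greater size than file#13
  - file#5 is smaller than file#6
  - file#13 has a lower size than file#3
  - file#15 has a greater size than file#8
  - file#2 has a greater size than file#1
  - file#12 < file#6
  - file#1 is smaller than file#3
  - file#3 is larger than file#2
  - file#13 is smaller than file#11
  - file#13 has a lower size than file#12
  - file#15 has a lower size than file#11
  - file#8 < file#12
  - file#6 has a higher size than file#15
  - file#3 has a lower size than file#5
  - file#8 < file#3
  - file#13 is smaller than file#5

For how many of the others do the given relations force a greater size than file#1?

Directly above file#1: file#2, file#3, file#11.
One step further: file#5, file#6 (5 so far).
Nothing else is reachable above file#1; 5 in all.

5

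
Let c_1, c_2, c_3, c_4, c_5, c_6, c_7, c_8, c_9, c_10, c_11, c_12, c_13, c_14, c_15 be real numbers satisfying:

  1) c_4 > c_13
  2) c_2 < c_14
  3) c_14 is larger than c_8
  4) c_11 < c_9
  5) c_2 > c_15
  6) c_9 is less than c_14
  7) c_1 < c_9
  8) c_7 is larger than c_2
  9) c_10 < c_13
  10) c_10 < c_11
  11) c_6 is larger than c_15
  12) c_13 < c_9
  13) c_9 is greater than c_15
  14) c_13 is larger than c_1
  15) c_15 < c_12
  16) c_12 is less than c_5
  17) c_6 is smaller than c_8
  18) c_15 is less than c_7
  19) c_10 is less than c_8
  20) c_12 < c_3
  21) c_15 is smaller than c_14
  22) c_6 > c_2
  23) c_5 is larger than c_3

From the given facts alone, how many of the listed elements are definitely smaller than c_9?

5

The elements the relations force below c_9 are c_15, c_10, c_1, c_13, c_11 — no chain reaches any other.
That is 5.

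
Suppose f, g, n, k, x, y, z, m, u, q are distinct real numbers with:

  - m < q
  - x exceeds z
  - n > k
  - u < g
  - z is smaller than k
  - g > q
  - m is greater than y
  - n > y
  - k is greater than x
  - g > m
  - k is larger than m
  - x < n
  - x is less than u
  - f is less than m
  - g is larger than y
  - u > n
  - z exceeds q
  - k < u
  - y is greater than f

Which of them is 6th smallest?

x

Piecing the relations together gives one ordering: f < y < m < q < z < x < k < n < u < g.
The 6th smallest is x.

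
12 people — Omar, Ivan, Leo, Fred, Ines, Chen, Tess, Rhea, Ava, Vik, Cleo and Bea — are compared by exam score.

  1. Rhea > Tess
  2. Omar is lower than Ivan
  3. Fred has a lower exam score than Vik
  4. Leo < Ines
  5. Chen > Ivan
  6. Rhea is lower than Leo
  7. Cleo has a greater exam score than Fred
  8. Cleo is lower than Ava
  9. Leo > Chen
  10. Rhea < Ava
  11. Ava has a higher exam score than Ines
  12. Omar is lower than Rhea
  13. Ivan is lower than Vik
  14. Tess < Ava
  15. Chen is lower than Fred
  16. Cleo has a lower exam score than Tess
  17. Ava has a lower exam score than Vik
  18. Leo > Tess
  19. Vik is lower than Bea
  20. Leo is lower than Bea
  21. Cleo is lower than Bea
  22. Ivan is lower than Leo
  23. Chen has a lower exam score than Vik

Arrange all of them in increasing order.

Omar < Ivan < Chen < Fred < Cleo < Tess < Rhea < Leo < Ines < Ava < Vik < Bea

Each adjacent pair is fixed by a given relation: Omar < Ivan; Ivan < Chen; Chen < Fred; Fred < Cleo; Cleo < Tess; Tess < Rhea; Rhea < Leo; Leo < Ines; Ines < Ava; Ava < Vik; Vik < Bea. Chaining them end to end gives the full order.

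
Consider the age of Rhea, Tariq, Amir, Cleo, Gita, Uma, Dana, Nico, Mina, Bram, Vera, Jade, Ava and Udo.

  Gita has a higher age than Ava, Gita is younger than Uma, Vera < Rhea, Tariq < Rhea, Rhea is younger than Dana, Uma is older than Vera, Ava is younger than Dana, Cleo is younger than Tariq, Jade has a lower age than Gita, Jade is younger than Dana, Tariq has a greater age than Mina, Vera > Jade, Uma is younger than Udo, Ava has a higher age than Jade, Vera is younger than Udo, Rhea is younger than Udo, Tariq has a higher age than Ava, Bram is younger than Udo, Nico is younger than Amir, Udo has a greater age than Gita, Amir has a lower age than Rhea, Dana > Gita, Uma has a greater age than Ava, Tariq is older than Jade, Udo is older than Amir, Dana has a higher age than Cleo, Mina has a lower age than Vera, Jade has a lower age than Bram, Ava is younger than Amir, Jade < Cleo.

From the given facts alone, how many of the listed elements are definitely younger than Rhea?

8

The elements the relations force below Rhea are Jade, Nico, Ava, Cleo, Amir, Mina, Tariq, Vera — no chain reaches any other.
That is 8.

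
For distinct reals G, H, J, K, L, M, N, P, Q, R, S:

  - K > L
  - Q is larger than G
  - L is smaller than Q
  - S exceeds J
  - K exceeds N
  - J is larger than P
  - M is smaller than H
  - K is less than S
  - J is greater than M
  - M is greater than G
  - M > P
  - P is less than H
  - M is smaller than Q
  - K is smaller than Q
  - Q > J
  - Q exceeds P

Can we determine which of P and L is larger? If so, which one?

Following every chain through P: above P we get M, J, Q, S, H.
L is not reached, and no chain runs the other way from L to P.
So the given relations leave the order of P and L undetermined.

undetermined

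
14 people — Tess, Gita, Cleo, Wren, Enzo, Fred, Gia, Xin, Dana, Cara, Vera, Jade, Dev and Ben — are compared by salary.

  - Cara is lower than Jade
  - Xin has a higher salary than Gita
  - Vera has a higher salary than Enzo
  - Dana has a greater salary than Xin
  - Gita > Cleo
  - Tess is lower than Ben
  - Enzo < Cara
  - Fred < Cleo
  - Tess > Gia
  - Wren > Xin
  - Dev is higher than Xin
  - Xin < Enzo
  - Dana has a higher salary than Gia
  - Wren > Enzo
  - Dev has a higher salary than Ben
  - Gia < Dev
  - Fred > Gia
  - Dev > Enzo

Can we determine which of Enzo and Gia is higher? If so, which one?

Link the given pairs in sequence: Gia < Fred; Fred < Cleo; Cleo < Gita; Gita < Xin; Xin < Enzo.
Together: Gia < Fred < Cleo < Gita < Xin < Enzo.
So Enzo is higher.

Enzo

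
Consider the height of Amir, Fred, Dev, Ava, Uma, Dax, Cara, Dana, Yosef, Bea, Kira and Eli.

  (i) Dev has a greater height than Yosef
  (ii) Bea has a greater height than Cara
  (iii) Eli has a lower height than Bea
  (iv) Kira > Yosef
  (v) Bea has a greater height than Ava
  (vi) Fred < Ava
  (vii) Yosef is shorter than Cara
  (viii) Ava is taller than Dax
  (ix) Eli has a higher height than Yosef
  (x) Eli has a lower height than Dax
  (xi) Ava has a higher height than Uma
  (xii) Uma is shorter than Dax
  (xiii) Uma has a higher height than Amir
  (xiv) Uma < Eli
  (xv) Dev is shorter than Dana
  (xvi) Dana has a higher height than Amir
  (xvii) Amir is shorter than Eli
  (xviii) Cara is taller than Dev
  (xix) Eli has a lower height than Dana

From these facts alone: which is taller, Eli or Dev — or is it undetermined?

undetermined

Following every chain through Dev: above Dev we get Dana, Cara, Bea; below Dev we get Yosef.
Eli is not reached, and no chain runs the other way from Eli to Dev.
So the given relations leave the order of Dev and Eli undetermined.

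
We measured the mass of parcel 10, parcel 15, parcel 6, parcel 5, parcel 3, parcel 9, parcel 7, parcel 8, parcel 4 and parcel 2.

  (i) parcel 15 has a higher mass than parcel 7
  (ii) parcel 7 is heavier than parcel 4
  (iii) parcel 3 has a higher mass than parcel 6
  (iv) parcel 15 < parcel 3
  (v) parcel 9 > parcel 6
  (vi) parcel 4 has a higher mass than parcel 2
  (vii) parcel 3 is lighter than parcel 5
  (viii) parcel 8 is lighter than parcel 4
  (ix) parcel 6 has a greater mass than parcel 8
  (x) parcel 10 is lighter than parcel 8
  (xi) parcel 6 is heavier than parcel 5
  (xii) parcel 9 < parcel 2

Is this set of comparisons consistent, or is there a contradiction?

inconsistent

Chaining the given relations yields parcel 6 < parcel 9 < parcel 2 < parcel 4 < parcel 7 < parcel 15 < parcel 3 < parcel 5, so parcel 6 < parcel 5. But one relation states parcel 5 < parcel 6. These cannot both hold.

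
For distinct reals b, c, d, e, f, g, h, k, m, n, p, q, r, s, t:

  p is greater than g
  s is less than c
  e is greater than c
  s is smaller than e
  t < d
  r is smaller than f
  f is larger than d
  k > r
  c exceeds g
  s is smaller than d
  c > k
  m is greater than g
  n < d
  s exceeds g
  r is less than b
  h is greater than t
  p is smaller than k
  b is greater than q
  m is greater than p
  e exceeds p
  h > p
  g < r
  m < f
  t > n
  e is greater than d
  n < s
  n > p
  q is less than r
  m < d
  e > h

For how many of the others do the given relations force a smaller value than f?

9

From f the given relations immediately reach r, m, d.
From those, g, p, q, n, t, s — 9 in total.
No other element is forced below f by the given relations, so the count is 9.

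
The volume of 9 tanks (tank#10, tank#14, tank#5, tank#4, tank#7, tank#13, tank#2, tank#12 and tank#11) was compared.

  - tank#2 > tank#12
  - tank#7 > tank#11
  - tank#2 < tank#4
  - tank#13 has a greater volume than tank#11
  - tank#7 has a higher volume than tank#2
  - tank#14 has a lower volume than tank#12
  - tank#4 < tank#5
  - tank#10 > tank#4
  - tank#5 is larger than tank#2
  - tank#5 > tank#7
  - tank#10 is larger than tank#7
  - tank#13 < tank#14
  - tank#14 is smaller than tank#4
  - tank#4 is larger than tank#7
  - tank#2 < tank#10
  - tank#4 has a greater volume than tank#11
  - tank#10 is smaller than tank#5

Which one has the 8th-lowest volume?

tank#10

Chaining the given pairs: tank#11 < tank#13 < tank#14 < tank#12 < tank#2 < tank#7 < tank#4 < tank#10 < tank#5.
The 8th smallest is tank#10.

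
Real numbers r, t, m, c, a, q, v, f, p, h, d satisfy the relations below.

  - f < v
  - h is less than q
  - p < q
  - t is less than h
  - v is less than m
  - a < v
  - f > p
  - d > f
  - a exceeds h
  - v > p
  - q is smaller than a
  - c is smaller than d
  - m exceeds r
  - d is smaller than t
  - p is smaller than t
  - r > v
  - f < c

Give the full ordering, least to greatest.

p < f < c < d < t < h < q < a < v < r < m

Each adjacent pair is fixed by a given relation: p < f; f < c; c < d; d < t; t < h; h < q; q < a; a < v; v < r; r < m. Chaining them end to end gives the full order.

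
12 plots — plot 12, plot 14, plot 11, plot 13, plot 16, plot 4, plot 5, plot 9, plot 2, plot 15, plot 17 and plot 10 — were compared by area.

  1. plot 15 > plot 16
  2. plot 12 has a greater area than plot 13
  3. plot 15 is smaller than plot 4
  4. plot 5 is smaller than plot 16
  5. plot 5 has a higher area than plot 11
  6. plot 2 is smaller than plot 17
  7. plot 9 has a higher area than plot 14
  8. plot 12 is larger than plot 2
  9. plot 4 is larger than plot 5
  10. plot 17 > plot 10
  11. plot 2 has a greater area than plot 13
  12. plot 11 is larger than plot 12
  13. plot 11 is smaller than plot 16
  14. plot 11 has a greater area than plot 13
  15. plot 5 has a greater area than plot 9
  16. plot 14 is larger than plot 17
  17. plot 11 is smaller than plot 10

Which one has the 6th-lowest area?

The consecutive relations fix a unique order: plot 13 < plot 2 < plot 12 < plot 11 < plot 10 < plot 17 < plot 14 < plot 9 < plot 5 < plot 16 < plot 15 < plot 4.
The 6th smallest is plot 17.

plot 17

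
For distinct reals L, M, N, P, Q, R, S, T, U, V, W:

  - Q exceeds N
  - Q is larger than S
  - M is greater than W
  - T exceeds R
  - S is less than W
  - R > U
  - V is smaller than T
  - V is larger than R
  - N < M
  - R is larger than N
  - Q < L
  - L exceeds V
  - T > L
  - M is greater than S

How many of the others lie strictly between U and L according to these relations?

2

Chaining upward from U reaches: R, V, T.
Chaining downward from L reaches: N, S, R, Q, V.
Strictly between U and L are those in both lists: R, V — 2 elements.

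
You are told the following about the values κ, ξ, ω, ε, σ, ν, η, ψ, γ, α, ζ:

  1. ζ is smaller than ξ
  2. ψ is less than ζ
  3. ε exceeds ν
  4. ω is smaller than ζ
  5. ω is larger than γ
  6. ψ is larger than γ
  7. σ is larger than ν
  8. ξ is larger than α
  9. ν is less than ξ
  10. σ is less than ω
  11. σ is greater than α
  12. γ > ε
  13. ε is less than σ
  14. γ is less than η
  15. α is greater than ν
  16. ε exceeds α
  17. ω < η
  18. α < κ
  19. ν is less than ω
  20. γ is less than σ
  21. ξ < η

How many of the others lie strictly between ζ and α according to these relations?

The relations place α below ζ. An element lies strictly between them when it is forced above α and also forced below ζ.
Above α: {ε, γ, ψ, κ, σ, ω, ξ, η}. Below ζ: {ν, ε, γ, ψ, σ, ω}.
Intersection: {ε, γ, ψ, σ, ω} — 5.

5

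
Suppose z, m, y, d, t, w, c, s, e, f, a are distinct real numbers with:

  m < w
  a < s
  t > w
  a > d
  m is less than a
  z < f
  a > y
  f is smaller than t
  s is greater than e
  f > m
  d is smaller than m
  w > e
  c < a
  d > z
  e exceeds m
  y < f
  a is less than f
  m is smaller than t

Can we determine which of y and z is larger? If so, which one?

Following every chain through z: above z we get d, m, e, a, w, f, t, s.
y is not reached, and no chain runs the other way from y to z.
So the given relations leave the order of z and y undetermined.

undetermined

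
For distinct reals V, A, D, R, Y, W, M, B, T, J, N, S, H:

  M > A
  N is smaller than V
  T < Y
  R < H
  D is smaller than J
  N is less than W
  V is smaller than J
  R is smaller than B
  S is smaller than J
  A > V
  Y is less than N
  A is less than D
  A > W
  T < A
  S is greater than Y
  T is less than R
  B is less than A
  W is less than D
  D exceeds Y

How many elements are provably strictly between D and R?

2

Chaining upward from R reaches: B, A, H, J, M.
Chaining downward from D reaches: T, Y, N, W, V, B, A.
Strictly between R and D are those in both lists: B, A — 2 elements.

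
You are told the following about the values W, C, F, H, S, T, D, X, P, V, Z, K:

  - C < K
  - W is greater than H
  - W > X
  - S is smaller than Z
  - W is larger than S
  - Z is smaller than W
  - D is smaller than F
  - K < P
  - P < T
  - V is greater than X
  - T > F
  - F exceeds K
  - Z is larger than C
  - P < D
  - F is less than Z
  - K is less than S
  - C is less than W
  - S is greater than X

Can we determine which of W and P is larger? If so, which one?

P < D and D < F give P < F.
Then F < Z extends the chain to Z.
With Z < W: P < D < F < Z < W.
So W is larger.

W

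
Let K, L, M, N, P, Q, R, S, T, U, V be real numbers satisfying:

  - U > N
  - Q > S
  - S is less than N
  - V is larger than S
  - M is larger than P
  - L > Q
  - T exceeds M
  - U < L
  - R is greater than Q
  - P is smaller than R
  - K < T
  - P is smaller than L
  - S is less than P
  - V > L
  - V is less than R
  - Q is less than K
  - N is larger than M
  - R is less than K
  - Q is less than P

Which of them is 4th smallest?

Piecing the relations together gives one ordering: S < Q < P < M < N < U < L < V < R < K < T.
Counting 4 from the smallest end gives M.

M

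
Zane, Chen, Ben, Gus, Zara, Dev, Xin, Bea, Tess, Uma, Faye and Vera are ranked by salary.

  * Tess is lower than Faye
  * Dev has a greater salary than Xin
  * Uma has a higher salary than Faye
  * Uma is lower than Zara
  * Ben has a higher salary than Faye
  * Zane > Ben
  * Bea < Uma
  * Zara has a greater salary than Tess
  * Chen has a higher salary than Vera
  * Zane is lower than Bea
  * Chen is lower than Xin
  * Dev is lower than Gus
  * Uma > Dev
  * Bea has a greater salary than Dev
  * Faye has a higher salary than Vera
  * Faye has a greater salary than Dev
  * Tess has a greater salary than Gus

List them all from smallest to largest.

Vera < Chen < Xin < Dev < Gus < Tess < Faye < Ben < Zane < Bea < Uma < Zara

The consecutive links are each given: Vera < Chen; Chen < Xin; Xin < Dev; Dev < Gus; Gus < Tess; Tess < Faye; Faye < Ben; Ben < Zane; Zane < Bea; Bea < Uma; Uma < Zara.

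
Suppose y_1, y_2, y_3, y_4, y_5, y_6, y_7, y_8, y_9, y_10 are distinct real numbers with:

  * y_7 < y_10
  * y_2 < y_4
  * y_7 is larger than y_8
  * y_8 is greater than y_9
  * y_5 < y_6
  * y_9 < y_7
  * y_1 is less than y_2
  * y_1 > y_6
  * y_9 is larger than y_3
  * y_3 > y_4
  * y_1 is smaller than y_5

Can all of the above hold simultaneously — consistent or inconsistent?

Chaining the given relations yields y_5 < y_6 < y_1, so y_5 < y_1. But one relation states y_1 < y_5. These cannot both hold.

inconsistent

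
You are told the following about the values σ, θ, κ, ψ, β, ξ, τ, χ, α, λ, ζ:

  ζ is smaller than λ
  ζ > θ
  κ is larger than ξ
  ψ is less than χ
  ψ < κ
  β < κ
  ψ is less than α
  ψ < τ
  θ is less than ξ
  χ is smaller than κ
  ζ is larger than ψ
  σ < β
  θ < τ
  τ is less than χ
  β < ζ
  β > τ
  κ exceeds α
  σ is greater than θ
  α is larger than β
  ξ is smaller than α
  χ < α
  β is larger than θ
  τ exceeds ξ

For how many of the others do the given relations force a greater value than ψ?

From ψ the given relations immediately reach τ, χ, α, κ, ζ.
From those, β, λ — 7 in total.
Nothing else is reachable above ψ; 7 in all.

7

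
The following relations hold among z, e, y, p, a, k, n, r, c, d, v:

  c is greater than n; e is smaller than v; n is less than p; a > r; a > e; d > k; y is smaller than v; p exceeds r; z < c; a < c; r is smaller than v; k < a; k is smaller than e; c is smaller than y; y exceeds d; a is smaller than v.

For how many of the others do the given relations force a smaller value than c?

6

The elements the relations force below c are n, k, r, e, z, a — no chain reaches any other.
That is 6.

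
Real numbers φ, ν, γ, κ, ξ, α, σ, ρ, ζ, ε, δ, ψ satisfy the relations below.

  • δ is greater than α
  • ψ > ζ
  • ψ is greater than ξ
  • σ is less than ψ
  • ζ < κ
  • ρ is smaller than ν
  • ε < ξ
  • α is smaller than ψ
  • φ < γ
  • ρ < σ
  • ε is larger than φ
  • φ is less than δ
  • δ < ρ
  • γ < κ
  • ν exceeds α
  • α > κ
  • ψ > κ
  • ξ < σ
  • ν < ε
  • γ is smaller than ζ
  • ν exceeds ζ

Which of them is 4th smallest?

Chaining the given pairs: φ < γ < ζ < κ < α < δ < ρ < ν < ε < ξ < σ < ψ.
The 4th smallest is κ.

κ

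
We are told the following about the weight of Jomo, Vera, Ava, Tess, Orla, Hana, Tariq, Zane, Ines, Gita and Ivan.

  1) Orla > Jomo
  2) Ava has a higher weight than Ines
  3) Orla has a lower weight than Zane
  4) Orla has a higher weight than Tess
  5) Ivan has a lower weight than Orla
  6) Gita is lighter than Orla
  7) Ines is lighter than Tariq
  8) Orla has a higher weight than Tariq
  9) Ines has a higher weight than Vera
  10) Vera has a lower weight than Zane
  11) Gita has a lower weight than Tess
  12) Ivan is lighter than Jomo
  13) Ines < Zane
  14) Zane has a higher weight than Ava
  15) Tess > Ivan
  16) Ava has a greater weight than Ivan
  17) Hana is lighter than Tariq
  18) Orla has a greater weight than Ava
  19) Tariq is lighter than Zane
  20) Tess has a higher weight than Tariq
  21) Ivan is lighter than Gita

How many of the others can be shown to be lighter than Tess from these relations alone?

6

The elements the relations force below Tess are Ivan, Vera, Ines, Hana, Gita, Tariq — no chain reaches any other.
That is 6.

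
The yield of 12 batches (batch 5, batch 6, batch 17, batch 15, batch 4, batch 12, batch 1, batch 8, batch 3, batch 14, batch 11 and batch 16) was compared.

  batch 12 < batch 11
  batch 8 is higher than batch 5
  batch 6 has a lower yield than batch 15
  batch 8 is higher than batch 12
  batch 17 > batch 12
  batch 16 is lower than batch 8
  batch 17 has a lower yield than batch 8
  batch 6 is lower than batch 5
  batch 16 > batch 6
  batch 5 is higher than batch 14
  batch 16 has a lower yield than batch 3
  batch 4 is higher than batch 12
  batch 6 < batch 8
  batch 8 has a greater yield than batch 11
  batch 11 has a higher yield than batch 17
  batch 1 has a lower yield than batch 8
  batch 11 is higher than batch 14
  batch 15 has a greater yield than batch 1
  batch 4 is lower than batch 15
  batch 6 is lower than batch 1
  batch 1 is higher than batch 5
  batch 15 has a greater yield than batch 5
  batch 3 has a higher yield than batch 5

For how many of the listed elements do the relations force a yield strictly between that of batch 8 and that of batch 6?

3

The relations place batch 6 below batch 8. An element lies strictly between them when it is forced above batch 6 and also forced below batch 8.
Above batch 6: {batch 16, batch 5, batch 1, batch 3, batch 15}. Below batch 8: {batch 14, batch 12, batch 16, batch 17, batch 11, batch 5, batch 1}.
Intersection: {batch 16, batch 5, batch 1} — 3.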